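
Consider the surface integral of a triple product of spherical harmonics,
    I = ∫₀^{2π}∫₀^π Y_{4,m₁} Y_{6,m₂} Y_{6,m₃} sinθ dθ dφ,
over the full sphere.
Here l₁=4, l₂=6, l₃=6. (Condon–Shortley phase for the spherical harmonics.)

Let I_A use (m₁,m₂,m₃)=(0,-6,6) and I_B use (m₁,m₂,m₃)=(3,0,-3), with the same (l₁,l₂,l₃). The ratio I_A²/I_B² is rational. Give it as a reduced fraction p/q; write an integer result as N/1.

363/196

l's match ⇒ only the (l;m) 3-j factors differ between A and B.
A: triangle coeff Δ(4,6,6) = 1/15315300; Σ_t [0,0]: t=0:+1/23224320 = 1/23224320; (3j)²=99/6188 [(4 6 6; 0 -6 6)], sign=+1
B: triangle coeff Δ(4,6,6) = 1/15315300; Σ_t [0,1]: t=0:+1/207360 t=1:−1/103680 = -1/207360; (3j)²=21/2431 [(4 6 6; 3 0 -3)], sign=+1
I_A²/I_B² = (99/6188)/(21/2431) = 363/196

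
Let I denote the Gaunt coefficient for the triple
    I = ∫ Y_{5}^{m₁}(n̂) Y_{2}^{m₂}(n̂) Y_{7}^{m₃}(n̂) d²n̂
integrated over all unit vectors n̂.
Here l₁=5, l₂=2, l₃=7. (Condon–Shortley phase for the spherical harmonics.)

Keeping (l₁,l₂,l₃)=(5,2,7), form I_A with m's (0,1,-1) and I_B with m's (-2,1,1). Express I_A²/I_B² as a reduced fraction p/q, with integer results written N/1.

Shared (l₁,l₂,l₃)=(5,2,7): N and (l;000)² cancel in I_A²/I_B².
A: Δ = 0!·10!·4!/15! = 1/15015; Racah Σ t=0..0: t=0:+1/86400 = 1/86400; ⇒ 3j(5 2 7; 0 1 -1)² = 16/715, sgn +1
B: Δ = 0!·10!·4!/15! = 1/15015; Racah Σ t=0..0: t=0:+1/181440 = 1/181440; ⇒ 3j(5 2 7; -2 1 1)² = 32/3003, sgn +1
I_A²/I_B² = (16/715)/(32/3003) = 21/10

21/10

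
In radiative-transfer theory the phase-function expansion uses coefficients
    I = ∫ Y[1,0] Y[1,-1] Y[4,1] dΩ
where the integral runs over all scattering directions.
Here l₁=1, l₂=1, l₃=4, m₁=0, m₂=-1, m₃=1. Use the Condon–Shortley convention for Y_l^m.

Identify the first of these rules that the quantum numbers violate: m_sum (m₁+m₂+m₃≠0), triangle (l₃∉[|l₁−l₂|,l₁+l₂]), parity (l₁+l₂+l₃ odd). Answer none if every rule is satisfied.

triangle

azimuthal sum: 0 − 1 + 1 = 0  ✓
0 ≤ 4 ≤ 2 (triangle on l)  ✗
L = 1 + 1 + 4 = 6 (even)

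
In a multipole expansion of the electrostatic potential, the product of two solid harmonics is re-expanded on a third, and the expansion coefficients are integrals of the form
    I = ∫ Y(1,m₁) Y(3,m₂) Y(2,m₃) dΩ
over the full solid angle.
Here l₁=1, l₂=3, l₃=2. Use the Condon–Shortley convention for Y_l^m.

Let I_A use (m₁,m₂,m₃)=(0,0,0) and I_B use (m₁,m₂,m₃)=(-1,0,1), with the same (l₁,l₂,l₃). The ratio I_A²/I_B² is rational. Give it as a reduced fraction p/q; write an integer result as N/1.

3/1

l's match ⇒ only the (l;m) 3-j factors differ between A and B.
A: triangle coeff Δ(1,3,2) = 1/105; Σ_t [1,1]: t=1:−1/4 = -1/4; (3j)²=3/35 [(1 3 2; 0 0 0)], sign=-1
B: triangle coeff Δ(1,3,2) = 1/105; Σ_t [2,2]: t=2:+1/12 = 1/12; (3j)²=1/35 [(1 3 2; -1 0 1)], sign=-1
I_A²/I_B² = (3/35)/(1/35) = 3/1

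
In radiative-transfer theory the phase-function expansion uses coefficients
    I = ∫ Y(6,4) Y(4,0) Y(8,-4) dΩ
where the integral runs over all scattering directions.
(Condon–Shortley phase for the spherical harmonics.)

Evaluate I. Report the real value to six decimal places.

-0.104792

Checks pass: Σm=0; 18 even; l₃=8∈[2,10].
(2·6+1)(2·4+1)(2·8+1) = 1989
Δ: 2! 10! 6! / 19! → 1/23279256
sum: t=0:+1/1658880 t=1:−1/518400 t=2:+1/1658880 = -1/1382400
3j²(6 4 8; 0 0 0) = Δ·Π!·Σ² = 504/46189  (sign -1)
sum: t=0:+1/7741440 t=1:−1/13063680 t=2:+1/348364800 = 29/522547200
3j²(6 4 8; 4 0 -4) = Δ·Π!·Σ² = 1682/264537  (sign +1)
combine: 4πI² = 1989·504/46189·1682/264537 = 121104/877591
take √, sign -1: I = -0.10479202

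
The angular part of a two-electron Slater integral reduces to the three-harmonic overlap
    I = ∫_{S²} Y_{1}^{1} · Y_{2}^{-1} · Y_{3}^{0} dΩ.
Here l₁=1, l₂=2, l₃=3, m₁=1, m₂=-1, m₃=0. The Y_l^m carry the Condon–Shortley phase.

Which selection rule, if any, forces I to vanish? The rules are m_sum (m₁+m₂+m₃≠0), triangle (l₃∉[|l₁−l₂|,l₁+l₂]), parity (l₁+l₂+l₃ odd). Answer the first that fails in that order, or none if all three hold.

m₁+m₂+m₃ = 1 − 1 + 0 = 0  ✓
triangle: |1−2|=1 ≤ l₃=3 ≤ 1+2=3  ✓
parity: l₁+l₂+l₃ = 6 is even  ✓

none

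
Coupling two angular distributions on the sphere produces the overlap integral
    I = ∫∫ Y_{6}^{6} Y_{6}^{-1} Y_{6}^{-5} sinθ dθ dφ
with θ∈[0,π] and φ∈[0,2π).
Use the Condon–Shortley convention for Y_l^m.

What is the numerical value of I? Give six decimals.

m-sum 0 ✓  L=18 even ✓  0≤6≤12 ✓
Π(2lᵢ+1) = 13×13×13 = 2197
triangle coeff Δ(6,6,6) = 1/325909584
Σ_t [0,6]: t=0:+1/373248000 t=1:−1/1728000 t=2:+1/110592 t=3:−1/46656 t=4:+1/110592 t=5:−1/1728000 t=6:+1/373248000 = -7/1555200
(3j)²=400/46189 [(6 6 6; 0 0 0)], sign=-1
Σ_t [0,0]: t=0:+1/62208000 = 1/62208000
(3j)²=77/8398 [(6 6 6; 6 -1 -5)], sign=-1
⇒ 4πI² = 18200/104329
I = (+1)√(18200/104329/(4π)) = 0.11782250

0.117823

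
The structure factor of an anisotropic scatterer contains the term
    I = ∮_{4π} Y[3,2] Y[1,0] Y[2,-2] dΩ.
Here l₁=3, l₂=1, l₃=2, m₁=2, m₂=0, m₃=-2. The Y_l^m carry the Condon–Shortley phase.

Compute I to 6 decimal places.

0.184674

Checks pass: Σm=0; 6 even; l₃=2∈[2,4].
(2·3+1)(2·1+1)(2·2+1) = 105
Δ: 2! 4! 0! / 7! → 1/105
sum: t=1:−1/4 = -1/4
3j²(3 1 2; 0 0 0) = Δ·Π!·Σ² = 3/35  (sign -1)
sum: t=1:−1/24 = -1/24
3j²(3 1 2; 2 0 -2) = Δ·Π!·Σ² = 1/21  (sign -1)
combine: 4πI² = 105·3/35·1/21 = 3/7
take √, sign +1: I = 0.18467439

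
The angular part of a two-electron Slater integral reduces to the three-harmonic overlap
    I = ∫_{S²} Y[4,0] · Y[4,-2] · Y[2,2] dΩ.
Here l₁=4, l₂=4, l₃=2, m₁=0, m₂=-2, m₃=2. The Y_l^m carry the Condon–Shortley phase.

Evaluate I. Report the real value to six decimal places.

-0.190365

Rules hold: Σm=0, L=10 even, 0≤2≤8.
N = 9·9·5 = 405
Δ = 6!·2!·2!/11! = 1/13860
Racah Σ t=2..4: t=2:+1/192 t=3:−1/36 t=4:+1/192 = -5/288
⇒ 3j(4 4 2; 0 0 0)² = 20/693, sgn -1
Racah Σ t=2..2: t=2:+1/192 = 1/192
⇒ 3j(4 4 2; 0 -2 2)² = 3/77, sgn +1
4πI² = N·(3j₀)²·(3jₘ)² = 2700/5929
I = -1·√(0.455389/4π) = -0.19036462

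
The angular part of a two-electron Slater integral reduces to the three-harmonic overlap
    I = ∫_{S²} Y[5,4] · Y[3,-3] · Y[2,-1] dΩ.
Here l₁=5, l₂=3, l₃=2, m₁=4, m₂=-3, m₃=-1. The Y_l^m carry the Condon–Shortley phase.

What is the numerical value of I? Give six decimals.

0.219610

m-sum 0 ✓  L=10 even ✓  2≤2≤8 ✓
Π(2lᵢ+1) = 11×7×5 = 385
triangle coeff Δ(5,3,2) = 1/2310
Σ_t [3,3]: t=3:−1/144 = -1/144
(3j)²=10/231 [(5 3 2; 0 0 0)], sign=-1
Σ_t [0,0]: t=0:+1/4320 = 1/4320
(3j)²=2/55 [(5 3 2; 4 -3 -1)], sign=-1
⇒ 4πI² = 20/33
I = (+1)√(20/33/(4π)) = 0.21961050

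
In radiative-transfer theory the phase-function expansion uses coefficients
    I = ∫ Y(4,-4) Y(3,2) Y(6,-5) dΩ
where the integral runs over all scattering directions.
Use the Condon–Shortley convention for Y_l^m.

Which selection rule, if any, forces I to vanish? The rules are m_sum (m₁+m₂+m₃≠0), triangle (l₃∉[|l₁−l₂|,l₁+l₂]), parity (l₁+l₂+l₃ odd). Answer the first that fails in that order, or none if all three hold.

azimuthal sum: -4 + 2 − 5 = -7  ✗
1 ≤ 6 ≤ 7 (triangle on l)
L = 4 + 3 + 6 = 13 (odd)

m_sum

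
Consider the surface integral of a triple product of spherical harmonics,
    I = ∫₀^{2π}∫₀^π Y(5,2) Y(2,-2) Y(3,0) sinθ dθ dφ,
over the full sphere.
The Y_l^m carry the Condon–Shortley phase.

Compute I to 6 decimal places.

Rules hold: Σm=0, L=10 even, 3≤3≤7.
N = 11·5·7 = 385
Δ = 4!·6!·0!/11! = 1/2310
Racah Σ t=2..2: t=2:+1/144 = 1/144
⇒ 3j(5 2 3; 0 0 0)² = 10/231, sgn -1
Racah Σ t=0..0: t=0:+1/864 = 1/864
⇒ 3j(5 2 3; 2 -2 0)² = 1/66, sgn -1
4πI² = N·(3j₀)²·(3jₘ)² = 25/99
I = +1·√(0.252525/4π) = 0.14175797

0.141758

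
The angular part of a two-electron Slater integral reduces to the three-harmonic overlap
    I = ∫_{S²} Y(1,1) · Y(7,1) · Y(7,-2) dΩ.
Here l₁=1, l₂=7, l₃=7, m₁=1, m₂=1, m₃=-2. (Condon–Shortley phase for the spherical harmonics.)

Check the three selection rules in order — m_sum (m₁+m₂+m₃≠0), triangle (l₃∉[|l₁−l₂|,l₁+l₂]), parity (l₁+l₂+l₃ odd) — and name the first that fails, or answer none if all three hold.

parity

m₁+m₂+m₃ = 1 + 1 − 2 = 0  ✓
triangle: |1−7|=6 ≤ l₃=7 ≤ 1+7=8  ✓
parity: l₁+l₂+l₃ = 15 is odd  ✗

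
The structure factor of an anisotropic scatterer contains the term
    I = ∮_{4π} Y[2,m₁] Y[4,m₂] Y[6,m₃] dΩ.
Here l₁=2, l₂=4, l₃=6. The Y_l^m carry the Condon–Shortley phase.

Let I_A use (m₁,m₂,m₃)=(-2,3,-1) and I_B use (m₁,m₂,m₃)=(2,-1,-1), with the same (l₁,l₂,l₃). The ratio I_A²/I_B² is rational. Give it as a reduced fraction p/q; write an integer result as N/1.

1/7

Same 2,4,6: normalisation and zero-m 3j drop out of the ratio.
A: Δ: 0! 4! 8! / 13! → 1/6435; sum: t=0:+1/120960 = 1/120960; 3j²(2 4 6; -2 3 -1) = Δ·Π!·Σ² = 1/1287  (sign -1)
B: Δ: 0! 4! 8! / 13! → 1/6435; sum: t=0:+1/17280 = 1/17280; 3j²(2 4 6; 2 -1 -1) = Δ·Π!·Σ² = 7/1287  (sign -1)
I_A²/I_B² = (1/1287)/(7/1287) = 1/7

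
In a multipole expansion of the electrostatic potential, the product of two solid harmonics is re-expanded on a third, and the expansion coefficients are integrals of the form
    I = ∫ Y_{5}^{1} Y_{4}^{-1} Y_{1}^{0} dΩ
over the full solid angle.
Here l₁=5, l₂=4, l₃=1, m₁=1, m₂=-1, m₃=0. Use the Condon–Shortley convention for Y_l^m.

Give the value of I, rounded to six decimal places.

-0.240571

Rules hold: Σm=0, L=10 even, 1≤1≤9.
N = 11·9·3 = 297
Δ = 8!·2!·0!/11! = 1/495
Racah Σ t=4..4: t=4:+1/576 = 1/576
⇒ 3j(5 4 1; 0 0 0)² = 5/99, sgn -1
Racah Σ t=3..3: t=3:−1/720 = -1/720
⇒ 3j(5 4 1; 1 -1 0)² = 8/165, sgn +1
4πI² = N·(3j₀)²·(3jₘ)² = 8/11
I = -1·√(0.727273/4π) = -0.24057125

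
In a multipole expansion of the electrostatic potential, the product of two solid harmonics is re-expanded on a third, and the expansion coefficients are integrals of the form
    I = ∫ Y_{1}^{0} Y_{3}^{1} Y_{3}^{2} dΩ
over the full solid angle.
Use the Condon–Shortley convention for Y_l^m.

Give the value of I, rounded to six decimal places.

0.000000

m-sum = 0 + 1 + 2 = 3 ≠ 0 ⇒ I = 0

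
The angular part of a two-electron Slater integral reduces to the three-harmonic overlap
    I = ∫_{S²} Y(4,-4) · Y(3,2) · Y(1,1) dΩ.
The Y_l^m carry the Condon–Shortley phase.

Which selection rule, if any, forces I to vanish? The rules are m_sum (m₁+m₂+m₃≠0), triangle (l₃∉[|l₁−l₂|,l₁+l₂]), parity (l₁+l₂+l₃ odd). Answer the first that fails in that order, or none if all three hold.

azimuthal sum: -4 + 2 + 1 = -1  ✗
1 ≤ 1 ≤ 7 (triangle on l)
L = 4 + 3 + 1 = 8 (even)

m_sum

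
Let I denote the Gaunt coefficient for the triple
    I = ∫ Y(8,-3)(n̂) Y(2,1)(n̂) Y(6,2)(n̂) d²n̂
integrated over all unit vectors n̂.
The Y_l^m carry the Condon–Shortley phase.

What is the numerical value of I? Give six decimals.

m-sum 0 ✓  L=16 even ✓  6≤6≤10 ✓
Π(2lᵢ+1) = 17×5×13 = 1105
triangle coeff Δ(8,2,6) = 1/30940
Σ_t [2,2]: t=2:+1/2073600 = 1/2073600
(3j)²=28/1105 [(8 2 6; 0 0 0)], sign=+1
Σ_t [3,3]: t=3:−1/5806080 = -1/5806080
(3j)²=165/6188 [(8 2 6; -3 1 2)], sign=-1
⇒ 4πI² = 165/221
I = (-1)√(165/221/(4π)) = -0.24374791

-0.243748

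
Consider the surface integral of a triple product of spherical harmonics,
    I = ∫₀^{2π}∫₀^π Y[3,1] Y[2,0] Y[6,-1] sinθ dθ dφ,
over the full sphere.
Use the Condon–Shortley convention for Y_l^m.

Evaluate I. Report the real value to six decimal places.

0.000000

triangle: need 1≤l₃≤5, have 6; I=0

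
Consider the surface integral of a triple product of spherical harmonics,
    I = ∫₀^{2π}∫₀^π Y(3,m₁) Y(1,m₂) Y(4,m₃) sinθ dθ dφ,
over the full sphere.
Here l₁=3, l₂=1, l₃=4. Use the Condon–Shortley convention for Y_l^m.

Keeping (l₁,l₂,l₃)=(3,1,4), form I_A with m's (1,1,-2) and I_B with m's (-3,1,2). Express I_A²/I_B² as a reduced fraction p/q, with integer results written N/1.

15/1

Shared (l₁,l₂,l₃)=(3,1,4): N and (l;000)² cancel in I_A²/I_B².
A: Δ = 0!·6!·2!/9! = 1/252; Racah Σ t=0..0: t=0:+1/96 = 1/96; ⇒ 3j(3 1 4; 1 1 -2)² = 5/84, sgn +1
B: Δ = 0!·6!·2!/9! = 1/252; Racah Σ t=0..0: t=0:+1/1440 = 1/1440; ⇒ 3j(3 1 4; -3 1 2)² = 1/252, sgn +1
I_A²/I_B² = (5/84)/(1/252) = 15/1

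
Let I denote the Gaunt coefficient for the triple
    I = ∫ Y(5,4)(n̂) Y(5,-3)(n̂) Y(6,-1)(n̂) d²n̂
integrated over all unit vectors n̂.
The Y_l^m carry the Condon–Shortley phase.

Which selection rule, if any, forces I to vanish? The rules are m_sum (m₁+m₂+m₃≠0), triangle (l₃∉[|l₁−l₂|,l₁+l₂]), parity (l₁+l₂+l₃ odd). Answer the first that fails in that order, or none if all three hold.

none

azimuthal sum: 4 − 3 − 1 = 0  ✓
0 ≤ 6 ≤ 10 (triangle on l)  ✓
L = 5 + 5 + 6 = 16 (even)  ✓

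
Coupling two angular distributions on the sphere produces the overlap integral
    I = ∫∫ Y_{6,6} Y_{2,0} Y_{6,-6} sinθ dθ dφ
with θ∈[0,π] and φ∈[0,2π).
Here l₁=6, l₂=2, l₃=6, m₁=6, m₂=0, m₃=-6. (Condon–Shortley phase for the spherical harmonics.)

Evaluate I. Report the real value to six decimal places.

-0.252313

Rules hold: Σm=0, L=14 even, 4≤6≤8.
N = 13·5·13 = 845
Δ = 2!·10!·2!/15! = 1/90090
Racah Σ t=0..2: t=0:+1/69120 t=1:−1/14400 t=2:+1/69120 = -7/172800
⇒ 3j(6 2 6; 0 0 0)² = 14/715, sgn -1
Racah Σ t=0..0: t=0:+1/14515200 = 1/14515200
⇒ 3j(6 2 6; 6 0 -6)² = 22/455, sgn +1
4πI² = N·(3j₀)²·(3jₘ)² = 4/5
I = -1·√(0.8/4π) = -0.25231325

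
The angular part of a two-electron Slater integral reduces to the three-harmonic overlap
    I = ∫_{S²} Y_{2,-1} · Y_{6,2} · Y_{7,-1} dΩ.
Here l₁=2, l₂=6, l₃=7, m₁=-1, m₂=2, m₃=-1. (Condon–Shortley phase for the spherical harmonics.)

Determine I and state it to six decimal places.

l₁+l₂+l₃=15 is odd: 3j(l;000)=0 ⇒ I=0

0.000000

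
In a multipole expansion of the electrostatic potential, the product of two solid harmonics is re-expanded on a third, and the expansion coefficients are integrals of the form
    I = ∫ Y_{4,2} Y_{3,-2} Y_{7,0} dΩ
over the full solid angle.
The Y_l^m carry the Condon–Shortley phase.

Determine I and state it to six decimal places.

Rules hold: Σm=0, L=14 even, 1≤7≤7.
N = 9·7·15 = 945
Δ = 0!·8!·6!/15! = 1/45045
Racah Σ t=0..0: t=0:+1/20736 = 1/20736
⇒ 3j(4 3 7; 0 0 0)² = 35/1287, sgn -1
Racah Σ t=0..0: t=0:+1/172800 = 1/172800
⇒ 3j(4 3 7; 2 -2 0)² = 7/2145, sgn -1
4πI² = N·(3j₀)²·(3jₘ)² = 1715/20449
I = +1·√(0.0838672/4π) = 0.08169418

0.081694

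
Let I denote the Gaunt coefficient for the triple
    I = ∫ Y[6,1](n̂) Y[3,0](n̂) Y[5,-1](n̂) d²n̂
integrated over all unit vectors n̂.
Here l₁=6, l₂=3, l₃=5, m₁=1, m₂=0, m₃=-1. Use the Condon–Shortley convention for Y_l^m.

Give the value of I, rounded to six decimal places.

m-sum 0 ✓  L=14 even ✓  3≤5≤9 ✓
Π(2lᵢ+1) = 13×7×11 = 1001
triangle coeff Δ(6,3,5) = 1/675675
Σ_t [1,3]: t=1:−1/8640 t=2:+1/2304 t=3:−1/8640 = 7/34560
(3j)²=7/429 [(6 3 5; 0 0 0)], sign=-1
Σ_t [1,3]: t=1:−1/6912 t=2:+1/2880 t=3:−1/17280 = 1/6912
(3j)²=5/429 [(6 3 5; 1 0 -1)], sign=+1
⇒ 4πI² = 245/1287
I = (-1)√(245/1287/(4π)) = -0.12308038

-0.123080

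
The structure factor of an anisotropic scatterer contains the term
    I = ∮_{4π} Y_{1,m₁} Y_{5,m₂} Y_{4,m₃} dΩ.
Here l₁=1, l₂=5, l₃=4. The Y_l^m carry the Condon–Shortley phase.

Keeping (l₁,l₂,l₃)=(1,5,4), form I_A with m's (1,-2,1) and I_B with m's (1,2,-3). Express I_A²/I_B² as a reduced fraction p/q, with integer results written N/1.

7/1

l's match ⇒ only the (l;m) 3-j factors differ between A and B.
A: triangle coeff Δ(1,5,4) = 1/495; Σ_t [0,0]: t=0:+1/1440 = 1/1440; (3j)²=7/165 [(1 5 4; 1 -2 1)], sign=-1
B: triangle coeff Δ(1,5,4) = 1/495; Σ_t [0,0]: t=0:+1/10080 = 1/10080; (3j)²=1/165 [(1 5 4; 1 2 -3)], sign=-1
I_A²/I_B² = (7/165)/(1/165) = 7/1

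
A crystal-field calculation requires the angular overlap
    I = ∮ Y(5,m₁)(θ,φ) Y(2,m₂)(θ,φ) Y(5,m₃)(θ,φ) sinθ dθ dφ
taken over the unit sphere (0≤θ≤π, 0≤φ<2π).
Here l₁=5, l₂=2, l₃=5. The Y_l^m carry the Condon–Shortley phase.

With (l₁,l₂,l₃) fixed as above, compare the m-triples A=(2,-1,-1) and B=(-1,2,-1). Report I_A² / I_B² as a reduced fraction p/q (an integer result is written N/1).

l's match ⇒ only the (l;m) 3-j factors differ between A and B.
A: triangle coeff Δ(5,2,5) = 1/38610; Σ_t [0,1]: t=0:+1/1440 t=1:−1/2880 = 1/2880; (3j)²=7/715 [(5 2 5; 2 -1 -1)], sign=+1
B: triangle coeff Δ(5,2,5) = 1/38610; Σ_t [2,2]: t=2:+1/2304 = 1/2304; (3j)²=5/143 [(5 2 5; -1 2 -1)], sign=+1
I_A²/I_B² = (7/715)/(5/143) = 7/25

7/25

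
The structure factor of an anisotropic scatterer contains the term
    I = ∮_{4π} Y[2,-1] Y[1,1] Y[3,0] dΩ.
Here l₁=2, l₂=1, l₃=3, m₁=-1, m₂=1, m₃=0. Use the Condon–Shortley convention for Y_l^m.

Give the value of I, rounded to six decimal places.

0.143048

m-sum 0 ✓  L=6 even ✓  1≤3≤3 ✓
Π(2lᵢ+1) = 5×3×7 = 105
triangle coeff Δ(2,1,3) = 1/105
Σ_t [0,0]: t=0:+1/4 = 1/4
(3j)²=3/35 [(2 1 3; 0 0 0)], sign=-1
Σ_t [0,0]: t=0:+1/12 = 1/12
(3j)²=1/35 [(2 1 3; -1 1 0)], sign=-1
⇒ 4πI² = 9/35
I = (+1)√(9/35/(4π)) = 0.14304817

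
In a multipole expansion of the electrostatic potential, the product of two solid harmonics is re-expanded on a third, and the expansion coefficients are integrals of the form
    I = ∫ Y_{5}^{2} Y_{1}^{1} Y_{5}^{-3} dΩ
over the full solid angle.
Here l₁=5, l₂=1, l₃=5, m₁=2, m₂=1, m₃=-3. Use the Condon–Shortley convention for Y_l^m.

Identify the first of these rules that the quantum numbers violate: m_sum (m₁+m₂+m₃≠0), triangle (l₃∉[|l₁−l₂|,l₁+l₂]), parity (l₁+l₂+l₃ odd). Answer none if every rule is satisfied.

parity

m₁+m₂+m₃ = 2 + 1 − 3 = 0  ✓
triangle: |5−1|=4 ≤ l₃=5 ≤ 5+1=6  ✓
parity: l₁+l₂+l₃ = 11 is odd  ✗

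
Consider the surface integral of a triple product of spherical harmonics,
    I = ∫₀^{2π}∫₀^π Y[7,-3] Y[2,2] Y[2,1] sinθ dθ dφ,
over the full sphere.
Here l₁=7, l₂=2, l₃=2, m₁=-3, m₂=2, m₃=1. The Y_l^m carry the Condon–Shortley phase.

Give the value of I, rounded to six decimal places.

|7−2|≤2≤7+2 violated ⇒ I = 0

0.000000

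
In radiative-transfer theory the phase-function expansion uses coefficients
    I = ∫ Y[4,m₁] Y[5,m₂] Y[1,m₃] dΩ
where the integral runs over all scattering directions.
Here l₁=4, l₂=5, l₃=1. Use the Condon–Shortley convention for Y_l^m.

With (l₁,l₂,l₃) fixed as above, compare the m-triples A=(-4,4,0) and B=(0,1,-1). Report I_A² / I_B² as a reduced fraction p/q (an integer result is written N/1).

3/5

l's match ⇒ only the (l;m) 3-j factors differ between A and B.
A: triangle coeff Δ(4,5,1) = 1/495; Σ_t [8,8]: t=8:+1/40320 = 1/40320; (3j)²=1/55 [(4 5 1; -4 4 0)], sign=-1
B: triangle coeff Δ(4,5,1) = 1/495; Σ_t [4,4]: t=4:+1/1152 = 1/1152; (3j)²=1/33 [(4 5 1; 0 1 -1)], sign=+1
I_A²/I_B² = (1/55)/(1/33) = 3/5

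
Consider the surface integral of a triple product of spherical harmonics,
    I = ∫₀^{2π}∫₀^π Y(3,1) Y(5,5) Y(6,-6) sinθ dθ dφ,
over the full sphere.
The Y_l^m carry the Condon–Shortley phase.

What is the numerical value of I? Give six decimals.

-0.207001

Checks pass: Σm=0; 14 even; l₃=6∈[2,8].
(2·3+1)(2·5+1)(2·6+1) = 1001
Δ: 2! 4! 8! / 15! → 1/675675
sum: t=0:+1/8640 t=1:−1/2304 t=2:+1/8640 = -7/34560
3j²(3 5 6; 0 0 0) = Δ·Π!·Σ² = 7/429  (sign -1)
sum: t=2:+1/1935360 = 1/1935360
3j²(3 5 6; 1 5 -6) = Δ·Π!·Σ² = 3/91  (sign +1)
combine: 4πI² = 1001·7/429·3/91 = 7/13
take √, sign -1: I = -0.20700098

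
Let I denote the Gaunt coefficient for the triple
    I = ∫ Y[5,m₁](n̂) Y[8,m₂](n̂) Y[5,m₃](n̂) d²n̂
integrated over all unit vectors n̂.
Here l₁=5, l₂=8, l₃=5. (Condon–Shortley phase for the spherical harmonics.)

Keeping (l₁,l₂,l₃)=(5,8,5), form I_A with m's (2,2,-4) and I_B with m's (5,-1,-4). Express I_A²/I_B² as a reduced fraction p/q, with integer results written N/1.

Shared (l₁,l₂,l₃)=(5,8,5): N and (l;000)² cancel in I_A²/I_B².
A: Δ = 8!·2!·8!/19! = 1/37413090; Racah Σ t=2..3: t=2:+1/58060800 t=3:−1/7257600 = -1/8294400; ⇒ 3j(5 8 5; 2 2 -4)² = 1029/92378, sgn +1
B: Δ = 8!·2!·8!/19! = 1/37413090; Racah Σ t=0..0: t=0:+1/406425600 = 1/406425600; ⇒ 3j(5 8 5; 5 -1 -4)² = 18/46189, sgn -1
I_A²/I_B² = (1029/92378)/(18/46189) = 343/12

343/12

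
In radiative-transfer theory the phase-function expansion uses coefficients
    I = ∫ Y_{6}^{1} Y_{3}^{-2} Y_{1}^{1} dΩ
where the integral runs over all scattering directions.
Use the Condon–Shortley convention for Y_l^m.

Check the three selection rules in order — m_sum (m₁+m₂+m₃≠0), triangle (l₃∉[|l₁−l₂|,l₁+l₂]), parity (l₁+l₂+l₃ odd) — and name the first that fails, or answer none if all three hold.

triangle

azimuthal sum: 1 − 2 + 1 = 0  ✓
3 ≤ 1 ≤ 9 (triangle on l)  ✗
L = 6 + 3 + 1 = 10 (even)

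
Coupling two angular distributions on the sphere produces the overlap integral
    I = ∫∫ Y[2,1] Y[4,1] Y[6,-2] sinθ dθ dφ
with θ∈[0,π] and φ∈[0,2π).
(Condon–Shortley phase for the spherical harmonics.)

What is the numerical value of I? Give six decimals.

0.238034

Rules hold: Σm=0, L=12 even, 2≤6≤6.
N = 5·9·13 = 585
Δ = 0!·4!·8!/13! = 1/6435
Racah Σ t=0..0: t=0:+1/2304 = 1/2304
⇒ 3j(2 4 6; 0 0 0)² = 5/143, sgn +1
Racah Σ t=0..0: t=0:+1/4320 = 1/4320
⇒ 3j(2 4 6; 1 1 -2)² = 224/6435, sgn +1
4πI² = N·(3j₀)²·(3jₘ)² = 1120/1573
I = +1·√(0.712015/4π) = 0.23803440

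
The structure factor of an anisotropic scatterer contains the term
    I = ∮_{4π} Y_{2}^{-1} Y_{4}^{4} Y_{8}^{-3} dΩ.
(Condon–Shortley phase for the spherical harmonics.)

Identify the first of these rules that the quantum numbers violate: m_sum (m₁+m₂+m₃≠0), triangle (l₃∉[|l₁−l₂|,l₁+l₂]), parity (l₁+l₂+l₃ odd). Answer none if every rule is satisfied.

triangle

m₁+m₂+m₃ = -1 + 4 − 3 = 0  ✓
triangle: |2−4|=2 ≤ l₃=8 ≤ 2+4=6  ✗
parity: l₁+l₂+l₃ = 14 is even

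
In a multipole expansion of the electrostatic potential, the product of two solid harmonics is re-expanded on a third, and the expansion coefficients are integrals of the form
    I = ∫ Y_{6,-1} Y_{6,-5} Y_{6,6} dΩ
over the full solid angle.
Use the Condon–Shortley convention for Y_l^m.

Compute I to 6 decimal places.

m-sum 0 ✓  L=18 even ✓  0≤6≤12 ✓
Π(2lᵢ+1) = 13×13×13 = 2197
triangle coeff Δ(6,6,6) = 1/325909584
Σ_t [0,6]: t=0:+1/373248000 t=1:−1/1728000 t=2:+1/110592 t=3:−1/46656 t=4:+1/110592 t=5:−1/1728000 t=6:+1/373248000 = -7/1555200
(3j)²=400/46189 [(6 6 6; 0 0 0)], sign=-1
Σ_t [1,1]: t=1:−1/62208000 = -1/62208000
(3j)²=77/8398 [(6 6 6; -1 -5 6)], sign=-1
⇒ 4πI² = 18200/104329
I = (+1)√(18200/104329/(4π)) = 0.11782250

0.117823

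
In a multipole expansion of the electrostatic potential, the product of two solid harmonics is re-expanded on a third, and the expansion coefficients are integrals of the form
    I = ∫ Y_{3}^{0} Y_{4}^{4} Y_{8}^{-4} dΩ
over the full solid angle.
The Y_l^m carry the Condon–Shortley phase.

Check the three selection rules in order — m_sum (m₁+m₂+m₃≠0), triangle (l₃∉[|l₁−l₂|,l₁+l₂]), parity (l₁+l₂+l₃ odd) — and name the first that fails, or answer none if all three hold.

azimuthal sum: 0 + 4 − 4 = 0  ✓
1 ≤ 8 ≤ 7 (triangle on l)  ✗
L = 3 + 4 + 8 = 15 (odd)

triangle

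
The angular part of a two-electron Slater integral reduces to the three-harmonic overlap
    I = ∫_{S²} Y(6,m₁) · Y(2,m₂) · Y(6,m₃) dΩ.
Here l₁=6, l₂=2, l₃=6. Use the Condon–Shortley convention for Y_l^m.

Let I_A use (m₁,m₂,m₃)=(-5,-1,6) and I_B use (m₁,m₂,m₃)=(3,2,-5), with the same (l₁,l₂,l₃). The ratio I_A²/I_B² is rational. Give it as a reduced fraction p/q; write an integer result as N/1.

11/5

Same 6,2,6: normalisation and zero-m 3j drop out of the ratio.
A: Δ: 2! 10! 2! / 15! → 1/90090; sum: t=1:−1/7257600 = -1/7257600; 3j²(6 2 6; -5 -1 6) = Δ·Π!·Σ² = 11/455  (sign -1)
B: Δ: 2! 10! 2! / 15! → 1/90090; sum: t=2:+1/1451520 = 1/1451520; 3j²(6 2 6; 3 2 -5) = Δ·Π!·Σ² = 1/91  (sign -1)
I_A²/I_B² = (11/455)/(1/91) = 11/5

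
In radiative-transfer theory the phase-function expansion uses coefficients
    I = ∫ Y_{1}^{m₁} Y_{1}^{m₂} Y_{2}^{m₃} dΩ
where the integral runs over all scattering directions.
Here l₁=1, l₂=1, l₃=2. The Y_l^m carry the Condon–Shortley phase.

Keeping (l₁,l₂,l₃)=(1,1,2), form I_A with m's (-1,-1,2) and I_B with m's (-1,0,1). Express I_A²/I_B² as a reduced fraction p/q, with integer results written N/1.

Same 1,1,2: normalisation and zero-m 3j drop out of the ratio.
A: Δ: 0! 2! 2! / 5! → 1/30; sum: t=0:+1/4 = 1/4; 3j²(1 1 2; -1 -1 2) = Δ·Π!·Σ² = 1/5  (sign +1)
B: Δ: 0! 2! 2! / 5! → 1/30; sum: t=0:+1/2 = 1/2; 3j²(1 1 2; -1 0 1) = Δ·Π!·Σ² = 1/10  (sign -1)
I_A²/I_B² = (1/5)/(1/10) = 2/1

2/1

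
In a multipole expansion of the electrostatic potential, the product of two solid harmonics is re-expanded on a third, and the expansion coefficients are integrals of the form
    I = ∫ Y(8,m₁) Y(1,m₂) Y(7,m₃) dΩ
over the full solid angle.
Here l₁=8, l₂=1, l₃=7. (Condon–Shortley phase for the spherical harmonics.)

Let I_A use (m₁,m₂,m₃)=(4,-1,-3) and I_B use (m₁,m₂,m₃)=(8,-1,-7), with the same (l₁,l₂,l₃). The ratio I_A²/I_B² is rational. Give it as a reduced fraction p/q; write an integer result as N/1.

Shared (l₁,l₂,l₃)=(8,1,7): N and (l;000)² cancel in I_A²/I_B².
A: Δ = 2!·14!·0!/17! = 1/2040; Racah Σ t=0..0: t=0:+1/174182400 = 1/174182400; ⇒ 3j(8 1 7; 4 -1 -3)² = 11/340, sgn +1
B: Δ = 2!·14!·0!/17! = 1/2040; Racah Σ t=0..0: t=0:+1/174356582400 = 1/174356582400; ⇒ 3j(8 1 7; 8 -1 -7)² = 1/17, sgn +1
I_A²/I_B² = (11/340)/(1/17) = 11/20

11/20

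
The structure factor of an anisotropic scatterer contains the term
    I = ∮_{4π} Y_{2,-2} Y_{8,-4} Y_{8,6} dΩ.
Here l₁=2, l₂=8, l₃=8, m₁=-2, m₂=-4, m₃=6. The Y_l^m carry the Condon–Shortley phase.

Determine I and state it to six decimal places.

-0.126680

m-sum 0 ✓  L=18 even ✓  6≤8≤10 ✓
Π(2lᵢ+1) = 5×17×17 = 1445
triangle coeff Δ(2,8,8) = 1/348840
Σ_t [0,2]: t=0:+1/116121600 t=1:−1/25401600 t=2:+1/116121600 = -1/45158400
(3j)²=24/1615 [(2 8 8; 0 0 0)], sign=-1
Σ_t [2,2]: t=2:+1/3832012800 = 1/3832012800
(3j)²=91/9690 [(2 8 8; -2 -4 6)], sign=+1
⇒ 4πI² = 364/1805
I = (-1)√(364/1805/(4π)) = -0.12667974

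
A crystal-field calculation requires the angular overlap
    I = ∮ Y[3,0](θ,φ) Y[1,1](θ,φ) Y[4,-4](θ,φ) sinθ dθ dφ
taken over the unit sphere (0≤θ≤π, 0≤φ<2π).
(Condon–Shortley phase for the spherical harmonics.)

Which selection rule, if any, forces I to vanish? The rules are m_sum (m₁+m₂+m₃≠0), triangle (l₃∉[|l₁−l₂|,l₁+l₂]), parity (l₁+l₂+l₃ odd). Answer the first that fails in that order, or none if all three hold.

Σmᵢ = -3  ✗
l₃∈[|l₁−l₂|,l₁+l₂]=[2,4], have l₃=4
Σlᵢ = 8 ⇒ even

m_sum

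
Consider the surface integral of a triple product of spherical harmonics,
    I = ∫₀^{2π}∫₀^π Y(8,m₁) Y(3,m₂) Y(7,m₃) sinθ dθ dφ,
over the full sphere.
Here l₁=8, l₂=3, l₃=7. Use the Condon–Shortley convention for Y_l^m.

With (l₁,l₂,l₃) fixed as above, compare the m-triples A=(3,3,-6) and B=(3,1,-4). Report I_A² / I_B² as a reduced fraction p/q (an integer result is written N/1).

390/4489

Shared (l₁,l₂,l₃)=(8,3,7): N and (l;000)² cancel in I_A²/I_B².
A: Δ = 4!·12!·2!/19! = 1/5290740; Racah Σ t=4..4: t=4:+1/1916006400 = 1/1916006400; ⇒ 3j(8 3 7; 3 3 -6)² = 5/4522, sgn -1
B: Δ = 4!·12!·2!/19! = 1/5290740; Racah Σ t=2..4: t=2:+1/17418240 t=3:−1/43545600 t=4:+1/1916006400 = 67/1916006400; ⇒ 3j(8 3 7; 3 1 -4)² = 4489/352716, sgn -1
I_A²/I_B² = (5/4522)/(4489/352716) = 390/4489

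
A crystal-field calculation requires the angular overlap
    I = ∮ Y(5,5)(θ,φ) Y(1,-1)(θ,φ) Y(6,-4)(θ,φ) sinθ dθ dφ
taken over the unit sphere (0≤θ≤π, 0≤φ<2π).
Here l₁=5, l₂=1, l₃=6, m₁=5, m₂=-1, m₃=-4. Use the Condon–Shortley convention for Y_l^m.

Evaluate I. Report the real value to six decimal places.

0.040859

Checks pass: Σm=0; 12 even; l₃=6∈[4,6].
(2·5+1)(2·1+1)(2·6+1) = 429
Δ: 0! 10! 2! / 13! → 1/858
sum: t=0:+1/14400 = 1/14400
3j²(5 1 6; 0 0 0) = Δ·Π!·Σ² = 6/143  (sign +1)
sum: t=0:+1/7257600 = 1/7257600
3j²(5 1 6; 5 -1 -4) = Δ·Π!·Σ² = 1/858  (sign +1)
combine: 4πI² = 429·6/143·1/858 = 3/143
take √, sign +1: I = 0.04085899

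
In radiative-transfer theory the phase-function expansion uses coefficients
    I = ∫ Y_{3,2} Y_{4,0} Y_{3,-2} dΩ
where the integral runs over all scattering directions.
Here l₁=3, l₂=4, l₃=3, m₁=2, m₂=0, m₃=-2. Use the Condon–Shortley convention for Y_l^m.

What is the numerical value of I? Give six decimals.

Rules hold: Σm=0, L=10 even, 1≤3≤7.
N = 7·9·7 = 441
Δ = 4!·2!·4!/11! = 1/34650
Racah Σ t=1..3: t=1:−1/72 t=2:+1/16 t=3:−1/72 = 5/144
⇒ 3j(3 4 3; 0 0 0)² = 2/77, sgn -1
Racah Σ t=0..1: t=0:+1/576 t=1:−1/72 = -7/576
⇒ 3j(3 4 3; 2 0 -2)² = 7/198, sgn +1
4πI² = N·(3j₀)²·(3jₘ)² = 49/121
I = -1·√(0.404959/4π) = -0.17951487

-0.179515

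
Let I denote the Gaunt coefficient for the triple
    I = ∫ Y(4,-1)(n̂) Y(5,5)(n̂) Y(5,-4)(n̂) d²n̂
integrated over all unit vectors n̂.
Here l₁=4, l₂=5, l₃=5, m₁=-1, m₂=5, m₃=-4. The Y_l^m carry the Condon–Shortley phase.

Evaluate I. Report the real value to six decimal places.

0.184127

Checks pass: Σm=0; 14 even; l₃=5∈[1,9].
(2·4+1)(2·5+1)(2·5+1) = 1089
Δ: 4! 4! 6! / 15! → 1/3153150
sum: t=0:+1/69120 t=1:−1/1728 t=2:+1/576 t=3:−1/1728 t=4:+1/69120 = 7/11520
3j²(4 5 5; 0 0 0) = Δ·Π!·Σ² = 2/143  (sign -1)
sum: t=4:+1/103680 = 1/103680
3j²(4 5 5; -1 5 -4) = Δ·Π!·Σ² = 4/143  (sign -1)
combine: 4πI² = 1089·2/143·4/143 = 72/169
take √, sign +1: I = 0.18412721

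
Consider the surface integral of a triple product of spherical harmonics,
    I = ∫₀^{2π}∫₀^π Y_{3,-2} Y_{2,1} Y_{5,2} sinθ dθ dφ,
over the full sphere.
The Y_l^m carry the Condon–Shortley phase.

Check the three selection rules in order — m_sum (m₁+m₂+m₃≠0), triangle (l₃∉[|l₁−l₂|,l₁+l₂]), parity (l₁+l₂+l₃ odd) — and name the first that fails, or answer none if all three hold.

m_sum

m₁+m₂+m₃ = -2 + 1 + 2 = 1  ✗
triangle: |3−2|=1 ≤ l₃=5 ≤ 3+2=5
parity: l₁+l₂+l₃ = 10 is even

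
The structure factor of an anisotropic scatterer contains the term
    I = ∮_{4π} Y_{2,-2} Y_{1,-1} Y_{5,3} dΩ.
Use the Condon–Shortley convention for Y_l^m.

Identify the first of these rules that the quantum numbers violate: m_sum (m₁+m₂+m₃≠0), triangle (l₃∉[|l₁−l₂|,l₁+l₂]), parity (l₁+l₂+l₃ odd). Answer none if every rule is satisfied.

m₁+m₂+m₃ = -2 − 1 + 3 = 0  ✓
triangle: |2−1|=1 ≤ l₃=5 ≤ 2+1=3  ✗
parity: l₁+l₂+l₃ = 8 is even

triangle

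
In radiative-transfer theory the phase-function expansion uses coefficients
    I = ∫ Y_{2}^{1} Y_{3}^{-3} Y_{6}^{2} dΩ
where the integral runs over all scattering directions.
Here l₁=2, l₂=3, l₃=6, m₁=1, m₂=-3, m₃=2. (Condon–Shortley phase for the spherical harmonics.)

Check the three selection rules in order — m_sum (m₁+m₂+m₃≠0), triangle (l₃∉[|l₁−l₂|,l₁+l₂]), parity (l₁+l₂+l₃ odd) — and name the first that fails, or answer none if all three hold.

triangle

azimuthal sum: 1 − 3 + 2 = 0  ✓
1 ≤ 6 ≤ 5 (triangle on l)  ✗
L = 2 + 3 + 6 = 11 (odd)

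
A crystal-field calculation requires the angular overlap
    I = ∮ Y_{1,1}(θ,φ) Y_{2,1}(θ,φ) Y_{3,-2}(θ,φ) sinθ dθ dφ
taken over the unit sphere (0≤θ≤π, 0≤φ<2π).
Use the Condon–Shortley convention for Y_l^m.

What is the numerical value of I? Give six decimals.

0.261169

Checks pass: Σm=0; 6 even; l₃=3∈[1,3].
(2·1+1)(2·2+1)(2·3+1) = 105
Δ: 0! 2! 4! / 7! → 1/105
sum: t=0:+1/4 = 1/4
3j²(1 2 3; 0 0 0) = Δ·Π!·Σ² = 3/35  (sign -1)
sum: t=0:+1/12 = 1/12
3j²(1 2 3; 1 1 -2) = Δ·Π!·Σ² = 2/21  (sign -1)
combine: 4πI² = 105·3/35·2/21 = 6/7
take √, sign +1: I = 0.26116903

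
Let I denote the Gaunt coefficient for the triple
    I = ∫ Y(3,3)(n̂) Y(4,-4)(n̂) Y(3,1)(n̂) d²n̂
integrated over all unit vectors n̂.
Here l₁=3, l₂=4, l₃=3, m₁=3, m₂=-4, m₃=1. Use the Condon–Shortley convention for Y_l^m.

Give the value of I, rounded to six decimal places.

-0.166198

m-sum 0 ✓  L=10 even ✓  1≤3≤7 ✓
Π(2lᵢ+1) = 7×9×7 = 441
triangle coeff Δ(3,4,3) = 1/34650
Σ_t [1,3]: t=1:−1/72 t=2:+1/16 t=3:−1/72 = 5/144
(3j)²=2/77 [(3 4 3; 0 0 0)], sign=-1
Σ_t [0,0]: t=0:+1/1152 = 1/1152
(3j)²=1/33 [(3 4 3; 3 -4 1)], sign=+1
⇒ 4πI² = 42/121
I = (-1)√(42/121/(4π)) = -0.16619847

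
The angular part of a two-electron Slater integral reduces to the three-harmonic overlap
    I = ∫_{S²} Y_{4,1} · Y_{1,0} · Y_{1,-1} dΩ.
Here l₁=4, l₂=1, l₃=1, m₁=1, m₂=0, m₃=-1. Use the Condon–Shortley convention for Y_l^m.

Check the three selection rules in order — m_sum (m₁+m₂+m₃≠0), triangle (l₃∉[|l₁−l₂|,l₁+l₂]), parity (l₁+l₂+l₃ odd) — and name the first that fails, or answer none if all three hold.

azimuthal sum: 1 + 0 − 1 = 0  ✓
3 ≤ 1 ≤ 5 (triangle on l)  ✗
L = 4 + 1 + 1 = 6 (even)

triangle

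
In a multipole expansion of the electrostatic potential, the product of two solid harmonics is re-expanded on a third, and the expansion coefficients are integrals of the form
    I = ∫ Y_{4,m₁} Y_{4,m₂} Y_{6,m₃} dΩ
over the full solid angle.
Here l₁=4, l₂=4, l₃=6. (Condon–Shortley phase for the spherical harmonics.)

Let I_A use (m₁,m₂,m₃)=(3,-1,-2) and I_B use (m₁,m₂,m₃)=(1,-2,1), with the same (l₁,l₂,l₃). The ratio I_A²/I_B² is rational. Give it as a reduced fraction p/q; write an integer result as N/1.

l's match ⇒ only the (l;m) 3-j factors differ between A and B.
A: triangle coeff Δ(4,4,6) = 1/1261260; Σ_t [0,1]: t=0:+1/8640 t=1:−1/34560 = 1/11520; (3j)²=3/143 [(4 4 6; 3 -1 -2)], sign=+1
B: triangle coeff Δ(4,4,6) = 1/1261260; Σ_t [0,2]: t=0:+1/3456 t=1:−1/5760 t=2:+1/172800 = 7/57600; (3j)²=21/2860 [(4 4 6; 1 -2 1)], sign=-1
I_A²/I_B² = (3/143)/(21/2860) = 20/7

20/7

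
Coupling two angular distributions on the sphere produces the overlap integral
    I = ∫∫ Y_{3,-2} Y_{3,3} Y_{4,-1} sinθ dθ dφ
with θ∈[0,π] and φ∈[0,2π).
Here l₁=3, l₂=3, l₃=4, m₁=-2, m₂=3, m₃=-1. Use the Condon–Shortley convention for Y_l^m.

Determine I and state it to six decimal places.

0.140463

m-sum 0 ✓  L=10 even ✓  0≤4≤6 ✓
Π(2lᵢ+1) = 7×7×9 = 441
triangle coeff Δ(3,3,4) = 1/34650
Σ_t [0,2]: t=0:+1/72 t=1:−1/16 t=2:+1/72 = -5/144
(3j)²=2/77 [(3 3 4; 0 0 0)], sign=-1
Σ_t [2,2]: t=2:+1/288 = 1/288
(3j)²=5/231 [(3 3 4; -2 3 -1)], sign=-1
⇒ 4πI² = 30/121
I = (+1)√(30/121/(4π)) = 0.14046335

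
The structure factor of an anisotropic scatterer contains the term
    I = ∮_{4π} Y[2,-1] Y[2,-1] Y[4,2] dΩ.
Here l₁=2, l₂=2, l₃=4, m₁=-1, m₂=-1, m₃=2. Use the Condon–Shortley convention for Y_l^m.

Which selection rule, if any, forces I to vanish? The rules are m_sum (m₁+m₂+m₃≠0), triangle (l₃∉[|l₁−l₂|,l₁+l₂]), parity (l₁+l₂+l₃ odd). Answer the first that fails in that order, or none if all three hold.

Σmᵢ = 0  ✓
l₃∈[|l₁−l₂|,l₁+l₂]=[0,4], have l₃=4  ✓
Σlᵢ = 8 ⇒ even  ✓

none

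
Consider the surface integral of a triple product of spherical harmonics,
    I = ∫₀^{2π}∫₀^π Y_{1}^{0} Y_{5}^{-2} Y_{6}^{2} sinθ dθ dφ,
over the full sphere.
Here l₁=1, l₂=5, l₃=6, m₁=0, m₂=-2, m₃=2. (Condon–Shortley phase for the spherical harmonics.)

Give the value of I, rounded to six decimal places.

0.231133

Rules hold: Σm=0, L=12 even, 4≤6≤6.
N = 3·11·13 = 429
Δ = 0!·2!·10!/13! = 1/858
Racah Σ t=0..0: t=0:+1/14400 = 1/14400
⇒ 3j(1 5 6; 0 0 0)² = 6/143, sgn +1
Racah Σ t=0..0: t=0:+1/30240 = 1/30240
⇒ 3j(1 5 6; 0 -2 2)² = 16/429, sgn +1
4πI² = N·(3j₀)²·(3jₘ)² = 96/143
I = +1·√(0.671329/4π) = 0.23113338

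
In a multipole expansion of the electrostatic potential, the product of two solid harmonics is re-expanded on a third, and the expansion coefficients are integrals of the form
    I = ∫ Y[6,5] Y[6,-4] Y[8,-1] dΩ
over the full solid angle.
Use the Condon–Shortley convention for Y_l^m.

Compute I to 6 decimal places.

-0.130287

Rules hold: Σm=0, L=20 even, 0≤8≤12.
N = 13·13·17 = 2873
Δ = 4!·8!·8!/21! = 1/1309458150
Racah Σ t=0..4: t=0:+1/49766400 t=1:−1/3110400 t=2:+1/1327104 t=3:−1/3110400 t=4:+1/49766400 = 1/6635520
⇒ 3j(6 6 8; 0 0 0)² = 350/46189, sgn +1
Racah Σ t=0..1: t=0:+1/174182400 t=1:−1/1219276800 = 1/203212800
⇒ 3j(6 6 8; 5 -4 -1)² = 288/29393, sgn -1
4πI² = N·(3j₀)²·(3jₘ)² = 14400/67507
I = -1·√(0.213311/4π) = -0.13028725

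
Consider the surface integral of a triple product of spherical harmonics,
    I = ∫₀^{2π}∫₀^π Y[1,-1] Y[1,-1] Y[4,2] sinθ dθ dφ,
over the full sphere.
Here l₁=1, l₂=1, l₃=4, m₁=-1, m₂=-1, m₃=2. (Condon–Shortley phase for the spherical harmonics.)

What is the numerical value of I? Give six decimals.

0.000000

triangle: need 0≤l₃≤2, have 4; I=0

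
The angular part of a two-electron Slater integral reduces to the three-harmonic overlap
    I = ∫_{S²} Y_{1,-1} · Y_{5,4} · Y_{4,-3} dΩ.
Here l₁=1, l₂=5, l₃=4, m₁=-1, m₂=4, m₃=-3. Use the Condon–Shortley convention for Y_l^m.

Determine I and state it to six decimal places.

Checks pass: Σm=0; 10 even; l₃=4∈[4,6].
(2·1+1)(2·5+1)(2·4+1) = 297
Δ: 2! 0! 8! / 11! → 1/495
sum: t=1:−1/576 = -1/576
3j²(1 5 4; 0 0 0) = Δ·Π!·Σ² = 5/99  (sign -1)
sum: t=2:+1/10080 = 1/10080
3j²(1 5 4; -1 4 -3) = Δ·Π!·Σ² = 4/55  (sign -1)
combine: 4πI² = 297·5/99·4/55 = 12/11
take √, sign +1: I = 0.29463840

0.294638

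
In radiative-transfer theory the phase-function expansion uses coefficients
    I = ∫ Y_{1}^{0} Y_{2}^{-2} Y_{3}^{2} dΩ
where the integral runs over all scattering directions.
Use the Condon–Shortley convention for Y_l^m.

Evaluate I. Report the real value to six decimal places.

Checks pass: Σm=0; 6 even; l₃=3∈[1,3].
(2·1+1)(2·2+1)(2·3+1) = 105
Δ: 0! 2! 4! / 7! → 1/105
sum: t=0:+1/4 = 1/4
3j²(1 2 3; 0 0 0) = Δ·Π!·Σ² = 3/35  (sign -1)
sum: t=0:+1/24 = 1/24
3j²(1 2 3; 0 -2 2) = Δ·Π!·Σ² = 1/21  (sign -1)
combine: 4πI² = 105·3/35·1/21 = 3/7
take √, sign +1: I = 0.18467439

0.184674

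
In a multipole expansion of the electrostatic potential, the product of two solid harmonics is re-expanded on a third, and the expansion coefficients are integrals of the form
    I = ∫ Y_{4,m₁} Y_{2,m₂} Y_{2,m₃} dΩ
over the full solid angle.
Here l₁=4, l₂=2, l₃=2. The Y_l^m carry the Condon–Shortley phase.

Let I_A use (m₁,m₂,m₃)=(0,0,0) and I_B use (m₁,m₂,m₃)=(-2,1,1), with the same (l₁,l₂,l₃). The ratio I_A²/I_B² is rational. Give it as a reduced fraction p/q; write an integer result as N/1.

9/10

l's match ⇒ only the (l;m) 3-j factors differ between A and B.
A: triangle coeff Δ(4,2,2) = 1/630; Σ_t [2,2]: t=2:+1/16 = 1/16; (3j)²=2/35 [(4 2 2; 0 0 0)], sign=+1
B: triangle coeff Δ(4,2,2) = 1/630; Σ_t [3,3]: t=3:−1/36 = -1/36; (3j)²=4/63 [(4 2 2; -2 1 1)], sign=+1
I_A²/I_B² = (2/35)/(4/63) = 9/10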